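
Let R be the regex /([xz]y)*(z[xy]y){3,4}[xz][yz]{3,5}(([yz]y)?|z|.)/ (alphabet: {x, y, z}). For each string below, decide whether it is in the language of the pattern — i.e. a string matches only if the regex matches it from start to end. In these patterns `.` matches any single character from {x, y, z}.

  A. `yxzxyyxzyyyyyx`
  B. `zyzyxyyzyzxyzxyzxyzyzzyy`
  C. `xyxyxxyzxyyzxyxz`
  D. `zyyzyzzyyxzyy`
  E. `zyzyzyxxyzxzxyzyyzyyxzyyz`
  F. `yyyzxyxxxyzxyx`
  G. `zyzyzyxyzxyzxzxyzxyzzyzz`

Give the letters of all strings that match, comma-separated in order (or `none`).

A → no match
B → no match
C → no match
D → no match
E → no match
F → no match
G → no match

none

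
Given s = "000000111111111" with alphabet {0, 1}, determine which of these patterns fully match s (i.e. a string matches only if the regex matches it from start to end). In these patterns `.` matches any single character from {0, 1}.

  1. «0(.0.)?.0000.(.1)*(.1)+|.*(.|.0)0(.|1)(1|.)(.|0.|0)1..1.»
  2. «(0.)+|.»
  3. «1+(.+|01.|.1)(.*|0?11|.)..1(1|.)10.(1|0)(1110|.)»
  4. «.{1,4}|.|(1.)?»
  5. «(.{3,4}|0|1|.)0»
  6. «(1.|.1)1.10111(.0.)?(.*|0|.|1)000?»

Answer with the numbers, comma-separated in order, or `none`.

1

1 → match
2 → no match
3 → no match — must start with "1"
4 → no match
5 → no match — must end with "0"
6 → no match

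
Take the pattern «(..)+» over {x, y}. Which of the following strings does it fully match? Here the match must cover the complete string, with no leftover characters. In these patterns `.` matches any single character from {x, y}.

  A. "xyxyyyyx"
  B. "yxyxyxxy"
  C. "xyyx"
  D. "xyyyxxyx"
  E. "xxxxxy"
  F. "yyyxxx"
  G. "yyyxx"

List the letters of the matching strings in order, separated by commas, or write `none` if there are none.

A, B, C, D, E, F

A → match
B → match
C → match
D → match
E → match
F → match
G → no match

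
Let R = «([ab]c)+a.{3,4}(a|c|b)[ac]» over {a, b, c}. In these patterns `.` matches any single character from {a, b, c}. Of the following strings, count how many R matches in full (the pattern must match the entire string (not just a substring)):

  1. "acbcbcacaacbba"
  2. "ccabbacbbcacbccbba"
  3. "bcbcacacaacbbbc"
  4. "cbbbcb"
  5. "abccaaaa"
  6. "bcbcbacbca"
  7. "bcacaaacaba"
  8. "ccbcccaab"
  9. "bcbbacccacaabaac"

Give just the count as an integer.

1 → match
2 → no match
3 → match
4 → no match
5 → no match
6 → no match
7 → match
8 → no match
9 → no match
Total matched: 3

3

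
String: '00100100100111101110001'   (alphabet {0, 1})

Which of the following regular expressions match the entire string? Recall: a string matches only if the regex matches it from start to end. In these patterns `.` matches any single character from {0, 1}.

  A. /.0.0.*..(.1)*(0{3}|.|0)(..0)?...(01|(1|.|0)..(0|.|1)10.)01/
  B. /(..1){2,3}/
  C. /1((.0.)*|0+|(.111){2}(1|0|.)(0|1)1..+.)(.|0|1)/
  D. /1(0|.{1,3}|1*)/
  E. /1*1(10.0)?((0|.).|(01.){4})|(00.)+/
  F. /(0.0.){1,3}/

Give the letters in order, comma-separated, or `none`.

A → match
B → no match
C → no match — must start with '1'
D → no match — must start with '1'
E → no match
F → no match

A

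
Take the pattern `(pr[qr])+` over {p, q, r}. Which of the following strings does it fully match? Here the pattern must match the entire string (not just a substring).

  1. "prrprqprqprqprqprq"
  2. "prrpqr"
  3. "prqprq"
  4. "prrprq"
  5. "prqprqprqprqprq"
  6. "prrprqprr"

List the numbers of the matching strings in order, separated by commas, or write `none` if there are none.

1, 3, 4, 5, 6

1 → match
2 → no match
3 → match
4 → match
5 → match
6 → match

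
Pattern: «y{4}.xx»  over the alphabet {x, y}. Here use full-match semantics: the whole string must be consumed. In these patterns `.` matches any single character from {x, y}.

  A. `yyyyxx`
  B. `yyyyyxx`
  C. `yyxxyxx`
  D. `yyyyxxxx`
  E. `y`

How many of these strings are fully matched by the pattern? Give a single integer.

1

A → no match
B → match
C → no match
D → no match
E → no match — must end with `xx`
Total matched: 1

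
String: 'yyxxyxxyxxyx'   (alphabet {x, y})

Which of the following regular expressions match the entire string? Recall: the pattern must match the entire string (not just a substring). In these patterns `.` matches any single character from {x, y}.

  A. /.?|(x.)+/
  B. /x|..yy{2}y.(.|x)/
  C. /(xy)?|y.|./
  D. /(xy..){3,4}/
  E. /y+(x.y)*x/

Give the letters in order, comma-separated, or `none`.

A → no match
B → no match
C → no match
D → no match — must start with 'xy'
E → match

E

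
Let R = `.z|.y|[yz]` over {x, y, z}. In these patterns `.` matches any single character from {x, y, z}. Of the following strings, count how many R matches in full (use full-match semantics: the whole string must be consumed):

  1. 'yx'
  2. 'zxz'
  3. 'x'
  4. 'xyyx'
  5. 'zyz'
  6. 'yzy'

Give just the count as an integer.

1. 'yx' → no match
2. 'zxz' → no match
3. 'x' → no match
4. 'xyyx' → no match
5. 'zyz' → no match
6. 'yzy' → no match
Total matched: 0

0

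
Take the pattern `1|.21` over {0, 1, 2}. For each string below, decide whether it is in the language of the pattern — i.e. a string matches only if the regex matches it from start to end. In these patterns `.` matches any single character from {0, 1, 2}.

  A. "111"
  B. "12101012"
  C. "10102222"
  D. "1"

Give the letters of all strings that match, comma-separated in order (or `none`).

D

A → no match
B → no match
C → no match
D → match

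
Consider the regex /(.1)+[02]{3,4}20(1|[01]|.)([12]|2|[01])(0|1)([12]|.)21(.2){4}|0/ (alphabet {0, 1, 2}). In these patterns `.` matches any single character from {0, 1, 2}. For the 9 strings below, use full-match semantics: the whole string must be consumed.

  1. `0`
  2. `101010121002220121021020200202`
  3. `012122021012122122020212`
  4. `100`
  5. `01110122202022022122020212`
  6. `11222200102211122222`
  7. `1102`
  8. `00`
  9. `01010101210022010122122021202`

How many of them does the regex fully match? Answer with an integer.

1 → match
2 → no match
3 → no match
4 → no match
5 → match
6 → no match
7 → no match
8 → no match
9 → match
Total matched: 3

3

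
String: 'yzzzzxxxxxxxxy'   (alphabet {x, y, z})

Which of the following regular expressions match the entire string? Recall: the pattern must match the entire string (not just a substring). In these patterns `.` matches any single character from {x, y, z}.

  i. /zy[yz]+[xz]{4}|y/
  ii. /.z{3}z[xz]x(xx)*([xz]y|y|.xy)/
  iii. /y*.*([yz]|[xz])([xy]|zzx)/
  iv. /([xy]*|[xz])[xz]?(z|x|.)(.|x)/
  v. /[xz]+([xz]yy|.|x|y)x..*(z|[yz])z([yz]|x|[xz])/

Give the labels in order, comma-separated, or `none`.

i → no match
ii → match
iii → match
iv → no match
v → no match

ii, iii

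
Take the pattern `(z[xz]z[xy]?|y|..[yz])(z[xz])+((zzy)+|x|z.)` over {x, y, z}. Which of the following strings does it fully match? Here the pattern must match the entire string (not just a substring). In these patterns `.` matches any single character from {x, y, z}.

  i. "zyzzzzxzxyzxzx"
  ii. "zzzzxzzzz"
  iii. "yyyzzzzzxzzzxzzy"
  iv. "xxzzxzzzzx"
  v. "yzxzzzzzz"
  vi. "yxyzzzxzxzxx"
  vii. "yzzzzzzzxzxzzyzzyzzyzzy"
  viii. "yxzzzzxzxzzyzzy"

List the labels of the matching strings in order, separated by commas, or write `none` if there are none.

ii, iii, iv, v, vi, vii, viii

i → no match
ii → match
iii → match
iv → match
v → match
vi → match
vii → match
viii → match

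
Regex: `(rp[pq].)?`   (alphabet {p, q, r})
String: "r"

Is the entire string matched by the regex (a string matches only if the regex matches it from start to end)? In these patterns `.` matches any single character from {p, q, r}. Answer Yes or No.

No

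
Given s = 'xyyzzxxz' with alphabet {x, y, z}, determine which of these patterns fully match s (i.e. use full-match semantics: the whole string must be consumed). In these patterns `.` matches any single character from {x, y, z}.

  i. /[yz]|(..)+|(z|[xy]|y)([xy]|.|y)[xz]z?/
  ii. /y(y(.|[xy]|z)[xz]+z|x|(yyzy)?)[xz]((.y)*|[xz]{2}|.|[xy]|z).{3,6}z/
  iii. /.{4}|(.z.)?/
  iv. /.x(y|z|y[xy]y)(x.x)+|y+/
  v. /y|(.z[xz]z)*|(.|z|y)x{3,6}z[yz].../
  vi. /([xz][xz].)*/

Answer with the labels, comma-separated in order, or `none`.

i

i → match
ii → no match — must start with 'y'
iii → no match
iv → no match
v → no match
vi → no match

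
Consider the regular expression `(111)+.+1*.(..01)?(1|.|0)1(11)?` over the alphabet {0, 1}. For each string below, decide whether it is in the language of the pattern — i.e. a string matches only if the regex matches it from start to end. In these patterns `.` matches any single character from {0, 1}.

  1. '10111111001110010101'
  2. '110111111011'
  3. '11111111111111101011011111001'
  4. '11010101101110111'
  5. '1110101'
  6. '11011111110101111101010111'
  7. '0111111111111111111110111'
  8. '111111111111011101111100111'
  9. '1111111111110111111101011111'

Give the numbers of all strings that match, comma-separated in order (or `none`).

1 → no match — must start with '111'
2 → no match — must start with '111'
3 → match
4 → no match — must start with '111'
5 → match
6 → no match — must start with '111'
7 → no match — must start with '111'
8 → match
9 → match

3, 5, 8, 9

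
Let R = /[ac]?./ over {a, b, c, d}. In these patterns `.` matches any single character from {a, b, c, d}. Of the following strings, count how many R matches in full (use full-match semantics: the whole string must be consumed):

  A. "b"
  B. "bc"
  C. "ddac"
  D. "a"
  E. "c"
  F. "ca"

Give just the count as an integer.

A → match
B → no match
C → no match
D → match
E → match
F → match
Total matched: 4

4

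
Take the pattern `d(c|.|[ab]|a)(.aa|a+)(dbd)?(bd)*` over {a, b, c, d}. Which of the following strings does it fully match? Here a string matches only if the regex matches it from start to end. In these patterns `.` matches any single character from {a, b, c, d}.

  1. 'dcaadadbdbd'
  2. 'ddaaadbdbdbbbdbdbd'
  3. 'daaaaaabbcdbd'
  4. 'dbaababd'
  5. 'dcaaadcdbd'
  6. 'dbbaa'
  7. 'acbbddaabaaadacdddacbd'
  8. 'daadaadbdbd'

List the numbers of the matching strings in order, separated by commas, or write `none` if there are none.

1 → no match
2 → no match
3 → no match
4 → no match
5 → no match
6 → match
7 → no match — must start with 'd'
8 → no match

6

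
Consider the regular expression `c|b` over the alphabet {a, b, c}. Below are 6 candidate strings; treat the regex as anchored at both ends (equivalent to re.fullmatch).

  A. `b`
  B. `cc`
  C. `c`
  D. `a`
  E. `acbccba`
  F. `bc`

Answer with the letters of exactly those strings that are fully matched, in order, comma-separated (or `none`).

A, C

A → match
B → no match
C → match
D → no match
E → no match
F → no match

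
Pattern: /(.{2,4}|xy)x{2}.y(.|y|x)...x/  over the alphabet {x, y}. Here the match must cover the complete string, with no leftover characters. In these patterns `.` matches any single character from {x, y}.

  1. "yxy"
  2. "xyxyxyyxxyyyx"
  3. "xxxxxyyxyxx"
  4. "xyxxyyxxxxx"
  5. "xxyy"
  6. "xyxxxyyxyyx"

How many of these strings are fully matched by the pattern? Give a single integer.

3

1 → no match — must end with "x"
2 → no match
3 → match
4 → match
5 → no match — must end with "x"
6 → match
Total matched: 3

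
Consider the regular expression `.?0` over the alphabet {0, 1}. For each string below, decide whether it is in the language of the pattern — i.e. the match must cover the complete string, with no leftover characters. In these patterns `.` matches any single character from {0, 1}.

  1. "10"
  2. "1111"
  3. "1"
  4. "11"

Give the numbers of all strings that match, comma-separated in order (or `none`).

1. "10" → match
2. "1111" → no match — must end with "0"
3. "1" → no match — must end with "0"
4. "11" → no match — must end with "0"

1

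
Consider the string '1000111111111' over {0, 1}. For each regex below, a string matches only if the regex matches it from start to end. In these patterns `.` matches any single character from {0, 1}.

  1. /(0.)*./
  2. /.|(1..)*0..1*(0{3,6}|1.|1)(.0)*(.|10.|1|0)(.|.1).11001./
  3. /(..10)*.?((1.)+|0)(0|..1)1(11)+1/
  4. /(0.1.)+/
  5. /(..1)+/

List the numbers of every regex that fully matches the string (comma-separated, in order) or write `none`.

3

1 → no match
2 → no match
3 → match
4 → no match — must start with '0'
5 → no match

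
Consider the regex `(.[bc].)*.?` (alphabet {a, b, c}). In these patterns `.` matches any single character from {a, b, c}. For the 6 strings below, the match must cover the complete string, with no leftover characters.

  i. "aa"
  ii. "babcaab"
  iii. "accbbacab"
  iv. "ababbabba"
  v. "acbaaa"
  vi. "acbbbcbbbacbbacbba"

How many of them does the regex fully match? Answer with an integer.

1

i → no match
ii → no match
iii → no match
iv → match
v → no match
vi → no match
Total matched: 1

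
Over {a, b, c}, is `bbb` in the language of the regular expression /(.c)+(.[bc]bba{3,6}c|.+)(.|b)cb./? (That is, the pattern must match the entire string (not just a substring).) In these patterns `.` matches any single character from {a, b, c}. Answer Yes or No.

No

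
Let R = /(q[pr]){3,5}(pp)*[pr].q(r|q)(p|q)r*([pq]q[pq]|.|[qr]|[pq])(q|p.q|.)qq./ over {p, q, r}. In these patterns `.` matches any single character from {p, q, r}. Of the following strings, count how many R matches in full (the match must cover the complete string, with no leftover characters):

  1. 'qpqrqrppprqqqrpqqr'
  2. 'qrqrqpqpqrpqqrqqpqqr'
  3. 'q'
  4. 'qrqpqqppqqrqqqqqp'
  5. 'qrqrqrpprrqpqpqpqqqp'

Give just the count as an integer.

1 → match
2 → match
3 → no match
4 → no match
5 → no match
Total matched: 2

2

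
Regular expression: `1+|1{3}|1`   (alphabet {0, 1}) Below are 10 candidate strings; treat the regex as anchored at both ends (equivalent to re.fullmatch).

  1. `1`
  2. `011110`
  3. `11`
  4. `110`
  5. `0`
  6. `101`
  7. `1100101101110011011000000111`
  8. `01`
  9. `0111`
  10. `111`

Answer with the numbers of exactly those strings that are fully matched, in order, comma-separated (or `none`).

1, 3, 10

1 → match
2 → no match — must start with `1`
3 → match
4 → no match — must end with `1`
5 → no match — must start with `1`
6 → no match
7 → no match
8 → no match — must start with `1`
9 → no match — must start with `1`
10 → match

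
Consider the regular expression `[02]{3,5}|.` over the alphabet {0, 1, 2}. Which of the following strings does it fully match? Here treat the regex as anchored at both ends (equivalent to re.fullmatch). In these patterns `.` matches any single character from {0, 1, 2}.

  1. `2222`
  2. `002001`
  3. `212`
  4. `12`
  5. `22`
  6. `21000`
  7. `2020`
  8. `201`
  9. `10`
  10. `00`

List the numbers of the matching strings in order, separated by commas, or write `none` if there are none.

1 → match
2 → no match
3 → no match
4 → no match
5 → no match
6 → no match
7 → match
8 → no match
9 → no match
10 → no match

1, 7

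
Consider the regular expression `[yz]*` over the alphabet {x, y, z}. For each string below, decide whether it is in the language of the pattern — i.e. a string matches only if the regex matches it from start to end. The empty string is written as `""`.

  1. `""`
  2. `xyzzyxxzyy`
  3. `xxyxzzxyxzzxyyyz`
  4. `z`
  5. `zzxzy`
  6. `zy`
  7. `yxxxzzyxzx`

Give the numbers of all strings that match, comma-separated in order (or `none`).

1 → match
2 → no match
3 → no match
4 → match
5 → no match
6 → match
7 → no match

1, 4, 6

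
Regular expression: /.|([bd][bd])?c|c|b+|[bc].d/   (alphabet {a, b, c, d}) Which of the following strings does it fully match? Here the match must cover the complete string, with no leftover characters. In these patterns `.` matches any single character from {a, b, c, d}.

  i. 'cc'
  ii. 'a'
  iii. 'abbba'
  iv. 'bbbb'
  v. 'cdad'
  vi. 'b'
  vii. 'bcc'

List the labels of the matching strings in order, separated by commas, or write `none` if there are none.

i → no match
ii → match
iii → no match
iv → match
v → no match
vi → match
vii → no match

ii, iv, vi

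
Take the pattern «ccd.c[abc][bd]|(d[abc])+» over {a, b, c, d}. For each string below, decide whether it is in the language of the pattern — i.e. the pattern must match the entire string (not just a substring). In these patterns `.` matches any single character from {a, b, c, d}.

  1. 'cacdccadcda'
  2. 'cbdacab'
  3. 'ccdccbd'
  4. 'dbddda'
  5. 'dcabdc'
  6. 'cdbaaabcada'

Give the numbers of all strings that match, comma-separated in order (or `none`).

3

1 → no match
2 → no match
3 → match
4 → no match
5 → no match
6 → no match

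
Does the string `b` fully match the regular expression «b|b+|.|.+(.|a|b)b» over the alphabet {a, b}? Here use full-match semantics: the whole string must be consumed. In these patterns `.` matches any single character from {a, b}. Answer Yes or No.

Yes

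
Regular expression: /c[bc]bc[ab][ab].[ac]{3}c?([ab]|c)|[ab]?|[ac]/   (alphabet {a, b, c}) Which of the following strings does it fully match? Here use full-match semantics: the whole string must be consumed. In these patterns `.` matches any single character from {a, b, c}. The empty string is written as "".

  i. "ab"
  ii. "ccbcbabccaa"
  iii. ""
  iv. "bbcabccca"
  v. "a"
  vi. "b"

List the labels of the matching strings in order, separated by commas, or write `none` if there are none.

i. "ab" → no match
ii. "ccbcbabccaa" → match
iii. "" → match
iv. "bbcabccca" → no match
v. "a" → match
vi. "b" → match

ii, iii, v, vi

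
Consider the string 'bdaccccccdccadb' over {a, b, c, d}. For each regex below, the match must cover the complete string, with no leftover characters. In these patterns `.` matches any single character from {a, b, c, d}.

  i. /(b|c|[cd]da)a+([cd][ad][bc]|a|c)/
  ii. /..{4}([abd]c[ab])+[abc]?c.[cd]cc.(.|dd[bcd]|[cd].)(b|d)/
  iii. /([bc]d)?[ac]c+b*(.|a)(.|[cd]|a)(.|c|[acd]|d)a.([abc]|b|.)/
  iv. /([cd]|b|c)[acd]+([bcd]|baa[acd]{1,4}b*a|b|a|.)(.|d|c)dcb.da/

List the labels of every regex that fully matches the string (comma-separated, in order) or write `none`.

i → no match
ii → no match
iii → match
iv → no match — must end with 'da'

iii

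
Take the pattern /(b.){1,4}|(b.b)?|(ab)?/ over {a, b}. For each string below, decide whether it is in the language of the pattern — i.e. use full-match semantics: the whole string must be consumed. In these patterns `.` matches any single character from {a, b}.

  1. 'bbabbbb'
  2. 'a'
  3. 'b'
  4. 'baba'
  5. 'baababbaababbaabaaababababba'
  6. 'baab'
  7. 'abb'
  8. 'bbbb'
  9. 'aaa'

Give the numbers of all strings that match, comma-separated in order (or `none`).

4, 8

1 → no match
2 → no match
3 → no match
4 → match
5 → no match
6 → no match
7 → no match
8 → match
9 → no match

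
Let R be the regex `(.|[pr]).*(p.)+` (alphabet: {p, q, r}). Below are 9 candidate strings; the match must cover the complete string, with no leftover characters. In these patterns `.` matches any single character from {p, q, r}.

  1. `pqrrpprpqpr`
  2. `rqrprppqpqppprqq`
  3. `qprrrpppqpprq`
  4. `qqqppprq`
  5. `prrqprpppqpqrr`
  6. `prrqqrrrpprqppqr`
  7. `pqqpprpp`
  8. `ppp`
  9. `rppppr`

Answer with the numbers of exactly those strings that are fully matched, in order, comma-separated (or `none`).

1 → match
2 → no match
3 → no match
4 → no match
5 → no match
6 → no match
7 → match
8 → match
9 → match

1, 7, 8, 9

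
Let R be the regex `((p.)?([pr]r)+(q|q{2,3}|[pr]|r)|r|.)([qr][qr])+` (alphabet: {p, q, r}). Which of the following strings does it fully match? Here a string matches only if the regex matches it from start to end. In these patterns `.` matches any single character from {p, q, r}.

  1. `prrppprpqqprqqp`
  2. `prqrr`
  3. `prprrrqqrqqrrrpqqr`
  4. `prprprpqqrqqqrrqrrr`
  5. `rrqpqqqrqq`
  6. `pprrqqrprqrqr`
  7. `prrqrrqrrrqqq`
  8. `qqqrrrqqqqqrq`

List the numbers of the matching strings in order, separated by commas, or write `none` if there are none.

1 → no match
2 → match
3 → no match
4 → match
5 → no match
6 → no match
7 → match
8 → match

2, 4, 7, 8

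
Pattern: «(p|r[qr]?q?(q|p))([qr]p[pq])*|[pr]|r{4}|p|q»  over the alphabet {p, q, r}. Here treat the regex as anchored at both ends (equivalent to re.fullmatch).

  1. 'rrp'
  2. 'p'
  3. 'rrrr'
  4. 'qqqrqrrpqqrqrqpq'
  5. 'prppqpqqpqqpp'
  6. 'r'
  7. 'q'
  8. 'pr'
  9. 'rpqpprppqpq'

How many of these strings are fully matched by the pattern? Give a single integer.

1 → match
2 → match
3 → match
4 → no match
5 → match
6 → match
7 → match
8 → no match
9 → match
Total matched: 7

7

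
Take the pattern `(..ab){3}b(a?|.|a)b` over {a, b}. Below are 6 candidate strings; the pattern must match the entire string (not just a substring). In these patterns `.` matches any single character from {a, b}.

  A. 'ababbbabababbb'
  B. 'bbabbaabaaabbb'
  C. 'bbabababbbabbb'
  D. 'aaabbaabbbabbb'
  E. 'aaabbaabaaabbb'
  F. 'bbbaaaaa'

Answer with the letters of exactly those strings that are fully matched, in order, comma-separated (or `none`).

A, B, C, D, E

A → match
B → match
C → match
D → match
E → match
F → no match — must end with 'b'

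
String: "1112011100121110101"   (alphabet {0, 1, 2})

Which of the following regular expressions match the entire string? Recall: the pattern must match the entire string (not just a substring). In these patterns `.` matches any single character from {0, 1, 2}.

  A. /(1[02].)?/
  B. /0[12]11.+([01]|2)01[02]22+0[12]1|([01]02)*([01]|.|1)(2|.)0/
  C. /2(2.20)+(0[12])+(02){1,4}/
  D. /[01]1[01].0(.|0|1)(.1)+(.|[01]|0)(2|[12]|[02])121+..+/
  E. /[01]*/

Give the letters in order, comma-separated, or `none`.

A → no match
B → no match
C → no match — must start with "22"
D → match
E → no match

D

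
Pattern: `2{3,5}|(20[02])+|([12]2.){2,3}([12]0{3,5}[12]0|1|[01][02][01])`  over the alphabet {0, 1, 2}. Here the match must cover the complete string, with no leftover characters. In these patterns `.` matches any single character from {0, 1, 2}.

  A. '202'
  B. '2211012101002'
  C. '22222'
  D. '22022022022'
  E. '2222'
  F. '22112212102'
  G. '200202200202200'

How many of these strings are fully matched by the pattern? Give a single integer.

A. '202' → match
B → no match
C. '22222' → match
D. '22022022022' → no match
E. '2222' → match
F. '22112212102' → no match
G → match
Total matched: 4

4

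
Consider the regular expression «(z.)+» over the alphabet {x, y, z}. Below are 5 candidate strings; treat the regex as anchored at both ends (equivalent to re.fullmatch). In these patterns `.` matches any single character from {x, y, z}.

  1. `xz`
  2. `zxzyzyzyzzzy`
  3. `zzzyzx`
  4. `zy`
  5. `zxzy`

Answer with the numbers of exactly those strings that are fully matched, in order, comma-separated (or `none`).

2, 3, 4, 5

1 → no match — must start with `z`
2 → match
3 → match
4 → match
5 → match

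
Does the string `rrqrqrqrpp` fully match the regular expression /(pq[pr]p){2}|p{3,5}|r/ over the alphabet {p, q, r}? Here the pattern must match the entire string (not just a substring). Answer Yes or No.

No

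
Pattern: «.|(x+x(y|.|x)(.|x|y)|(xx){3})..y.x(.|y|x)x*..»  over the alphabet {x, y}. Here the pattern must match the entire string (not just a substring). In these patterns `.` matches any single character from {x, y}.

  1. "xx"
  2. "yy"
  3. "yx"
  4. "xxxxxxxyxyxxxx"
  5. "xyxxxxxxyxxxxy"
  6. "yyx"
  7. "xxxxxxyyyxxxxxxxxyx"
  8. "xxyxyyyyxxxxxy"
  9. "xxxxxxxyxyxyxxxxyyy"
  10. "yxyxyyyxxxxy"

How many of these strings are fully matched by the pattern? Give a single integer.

2

1 → no match
2 → no match
3 → no match
4 → no match
5 → no match
6 → no match
7 → match
8 → match
9 → no match
10 → no match
Total matched: 2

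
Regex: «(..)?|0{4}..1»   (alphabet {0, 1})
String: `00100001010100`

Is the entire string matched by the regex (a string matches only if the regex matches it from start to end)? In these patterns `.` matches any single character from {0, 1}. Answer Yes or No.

No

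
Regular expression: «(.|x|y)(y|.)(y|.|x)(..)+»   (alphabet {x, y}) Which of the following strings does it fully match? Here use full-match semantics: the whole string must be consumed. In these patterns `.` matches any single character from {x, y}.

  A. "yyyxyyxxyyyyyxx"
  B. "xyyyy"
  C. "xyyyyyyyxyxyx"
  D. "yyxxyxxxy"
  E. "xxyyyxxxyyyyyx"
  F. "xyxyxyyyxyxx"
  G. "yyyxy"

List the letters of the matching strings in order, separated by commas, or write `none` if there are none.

A, B, C, D, G

A → match
B → match
C → match
D → match
E → no match
F → no match
G → match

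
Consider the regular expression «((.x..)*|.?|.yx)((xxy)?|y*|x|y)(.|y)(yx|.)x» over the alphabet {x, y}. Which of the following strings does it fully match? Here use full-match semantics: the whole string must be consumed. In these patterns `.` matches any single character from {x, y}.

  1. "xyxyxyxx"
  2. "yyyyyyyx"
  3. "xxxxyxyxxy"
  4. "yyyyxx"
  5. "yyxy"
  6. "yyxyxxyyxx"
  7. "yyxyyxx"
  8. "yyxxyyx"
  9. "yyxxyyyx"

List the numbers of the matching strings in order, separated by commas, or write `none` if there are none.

1 → match
2 → match
3 → no match — must end with "x"
4 → match
5 → no match — must end with "x"
6 → no match
7 → match
8 → match
9 → no match

1, 2, 4, 7, 8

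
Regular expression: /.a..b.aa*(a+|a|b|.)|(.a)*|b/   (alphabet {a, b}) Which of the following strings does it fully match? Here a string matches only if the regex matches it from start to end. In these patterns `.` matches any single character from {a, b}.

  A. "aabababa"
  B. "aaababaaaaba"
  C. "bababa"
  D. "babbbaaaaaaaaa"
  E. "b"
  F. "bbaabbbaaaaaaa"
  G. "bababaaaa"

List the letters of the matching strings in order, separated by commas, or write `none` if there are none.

A, C, D, E, G

A → match
B → no match
C → match
D → match
E → match
F → no match
G → match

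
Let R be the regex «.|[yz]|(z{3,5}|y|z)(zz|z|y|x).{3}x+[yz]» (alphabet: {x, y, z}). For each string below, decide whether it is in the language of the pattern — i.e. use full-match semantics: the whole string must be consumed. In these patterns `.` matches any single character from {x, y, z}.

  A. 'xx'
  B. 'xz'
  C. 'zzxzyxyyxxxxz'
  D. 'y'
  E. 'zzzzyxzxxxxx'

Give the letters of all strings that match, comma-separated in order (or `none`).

D

A. 'xx' → no match
B. 'xz' → no match
C → no match
D. 'y' → match
E. 'zzzzyxzxxxxx' → no match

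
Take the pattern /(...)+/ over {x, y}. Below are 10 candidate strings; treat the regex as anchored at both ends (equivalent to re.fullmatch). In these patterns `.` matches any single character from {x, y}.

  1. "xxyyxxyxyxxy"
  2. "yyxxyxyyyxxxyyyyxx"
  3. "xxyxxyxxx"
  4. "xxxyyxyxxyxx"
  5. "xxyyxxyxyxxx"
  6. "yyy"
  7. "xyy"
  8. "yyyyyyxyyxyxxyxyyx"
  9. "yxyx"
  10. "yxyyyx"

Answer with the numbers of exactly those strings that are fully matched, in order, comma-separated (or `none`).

1, 2, 3, 4, 5, 6, 7, 8, 10

1 → match
2 → match
3 → match
4 → match
5 → match
6 → match
7 → match
8 → match
9 → no match
10 → match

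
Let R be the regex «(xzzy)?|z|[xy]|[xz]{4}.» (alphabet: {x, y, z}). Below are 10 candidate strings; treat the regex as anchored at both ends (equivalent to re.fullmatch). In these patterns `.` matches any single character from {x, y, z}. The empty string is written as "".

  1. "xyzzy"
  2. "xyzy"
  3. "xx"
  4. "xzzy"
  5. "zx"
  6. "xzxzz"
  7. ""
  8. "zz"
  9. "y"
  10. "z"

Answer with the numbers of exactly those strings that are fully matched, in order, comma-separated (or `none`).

4, 6, 7, 9, 10

1 → no match
2 → no match
3 → no match
4 → match
5 → no match
6 → match
7 → match
8 → no match
9 → match
10 → match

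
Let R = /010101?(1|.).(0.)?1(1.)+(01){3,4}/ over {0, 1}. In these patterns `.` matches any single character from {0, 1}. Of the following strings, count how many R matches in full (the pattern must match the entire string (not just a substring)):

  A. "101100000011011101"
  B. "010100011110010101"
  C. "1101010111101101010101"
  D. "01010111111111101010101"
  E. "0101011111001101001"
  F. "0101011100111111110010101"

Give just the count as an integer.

3

A → no match — must start with "01010"
B → match
C → no match — must start with "01010"
D → match
E → no match
F → match
Total matched: 3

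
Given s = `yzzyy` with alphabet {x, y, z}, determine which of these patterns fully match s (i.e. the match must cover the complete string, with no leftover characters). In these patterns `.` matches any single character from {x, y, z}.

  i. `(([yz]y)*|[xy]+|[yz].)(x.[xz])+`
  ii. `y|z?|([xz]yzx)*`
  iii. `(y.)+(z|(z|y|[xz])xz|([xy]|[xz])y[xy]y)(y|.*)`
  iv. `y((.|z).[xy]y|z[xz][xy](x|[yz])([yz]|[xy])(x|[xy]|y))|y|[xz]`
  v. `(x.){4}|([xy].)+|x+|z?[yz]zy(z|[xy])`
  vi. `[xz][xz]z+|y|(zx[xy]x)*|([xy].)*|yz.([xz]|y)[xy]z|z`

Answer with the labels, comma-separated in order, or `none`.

i → no match
ii → no match
iii → match
iv → match
v → no match
vi → no match

iii, iv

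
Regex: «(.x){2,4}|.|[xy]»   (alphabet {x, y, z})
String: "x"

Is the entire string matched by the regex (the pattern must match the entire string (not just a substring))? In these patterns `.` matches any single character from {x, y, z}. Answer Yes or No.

Yes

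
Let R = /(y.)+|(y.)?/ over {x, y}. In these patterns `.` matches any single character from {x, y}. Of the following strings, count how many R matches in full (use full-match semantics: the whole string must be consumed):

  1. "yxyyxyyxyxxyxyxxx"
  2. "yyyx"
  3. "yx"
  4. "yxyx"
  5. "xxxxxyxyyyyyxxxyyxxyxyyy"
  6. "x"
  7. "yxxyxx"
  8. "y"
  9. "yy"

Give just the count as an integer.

1 → no match
2 → match
3 → match
4 → match
5 → no match
6 → no match
7 → no match
8 → no match
9 → match
Total matched: 4

4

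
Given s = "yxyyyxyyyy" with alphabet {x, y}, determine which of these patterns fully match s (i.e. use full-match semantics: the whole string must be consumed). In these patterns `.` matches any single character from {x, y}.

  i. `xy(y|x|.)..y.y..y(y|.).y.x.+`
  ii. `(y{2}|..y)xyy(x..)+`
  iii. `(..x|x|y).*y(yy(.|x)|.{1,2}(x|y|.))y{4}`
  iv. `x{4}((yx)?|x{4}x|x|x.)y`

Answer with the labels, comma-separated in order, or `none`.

iii

i → no match — must start with "xy"
ii → no match
iii → match
iv → no match — must start with "x"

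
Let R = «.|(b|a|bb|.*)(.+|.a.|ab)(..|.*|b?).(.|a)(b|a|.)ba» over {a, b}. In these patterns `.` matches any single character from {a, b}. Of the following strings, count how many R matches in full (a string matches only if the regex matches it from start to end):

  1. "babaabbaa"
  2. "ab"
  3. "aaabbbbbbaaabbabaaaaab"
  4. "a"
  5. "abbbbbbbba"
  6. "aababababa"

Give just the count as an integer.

1. "babaabbaa" → no match
2. "ab" → no match
3 → no match
4. "a" → match
5. "abbbbbbbba" → match
6. "aababababa" → match
Total matched: 3

3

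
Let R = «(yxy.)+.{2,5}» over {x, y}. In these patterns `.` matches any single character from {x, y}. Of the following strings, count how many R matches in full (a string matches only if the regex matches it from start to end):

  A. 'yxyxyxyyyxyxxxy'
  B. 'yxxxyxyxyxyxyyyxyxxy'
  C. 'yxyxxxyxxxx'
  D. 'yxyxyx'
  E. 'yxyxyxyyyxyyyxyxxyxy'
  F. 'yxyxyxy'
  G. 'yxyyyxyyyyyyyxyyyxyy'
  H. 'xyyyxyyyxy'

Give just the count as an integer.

A → match
B → no match — must start with 'yxy'
C → no match
D → match
E → match
F → match
G → no match
H → no match — must start with 'yxy'
Total matched: 4

4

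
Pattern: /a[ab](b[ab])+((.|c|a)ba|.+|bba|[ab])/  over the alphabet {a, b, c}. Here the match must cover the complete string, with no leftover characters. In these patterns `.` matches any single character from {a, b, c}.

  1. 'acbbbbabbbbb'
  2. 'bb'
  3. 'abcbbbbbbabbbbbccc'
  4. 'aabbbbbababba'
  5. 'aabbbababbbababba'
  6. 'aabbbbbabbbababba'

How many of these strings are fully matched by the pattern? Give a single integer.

1 → no match
2 → no match — must start with 'a'
3 → no match
4 → match
5 → match
6 → match
Total matched: 3

3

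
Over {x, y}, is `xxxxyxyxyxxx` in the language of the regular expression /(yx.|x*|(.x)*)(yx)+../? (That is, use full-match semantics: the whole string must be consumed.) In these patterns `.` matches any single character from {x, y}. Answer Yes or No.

Yes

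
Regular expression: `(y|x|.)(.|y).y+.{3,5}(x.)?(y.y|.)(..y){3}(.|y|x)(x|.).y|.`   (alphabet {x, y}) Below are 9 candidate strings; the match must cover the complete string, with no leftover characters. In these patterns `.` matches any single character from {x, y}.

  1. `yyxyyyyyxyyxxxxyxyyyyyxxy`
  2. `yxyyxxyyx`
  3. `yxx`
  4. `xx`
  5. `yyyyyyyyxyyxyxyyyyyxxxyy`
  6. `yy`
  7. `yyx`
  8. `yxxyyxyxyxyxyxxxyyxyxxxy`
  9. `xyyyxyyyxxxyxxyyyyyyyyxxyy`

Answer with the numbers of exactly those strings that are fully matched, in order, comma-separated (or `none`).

none

1 → no match
2 → no match
3 → no match
4 → no match
5 → no match
6 → no match
7 → no match
8 → no match
9 → no match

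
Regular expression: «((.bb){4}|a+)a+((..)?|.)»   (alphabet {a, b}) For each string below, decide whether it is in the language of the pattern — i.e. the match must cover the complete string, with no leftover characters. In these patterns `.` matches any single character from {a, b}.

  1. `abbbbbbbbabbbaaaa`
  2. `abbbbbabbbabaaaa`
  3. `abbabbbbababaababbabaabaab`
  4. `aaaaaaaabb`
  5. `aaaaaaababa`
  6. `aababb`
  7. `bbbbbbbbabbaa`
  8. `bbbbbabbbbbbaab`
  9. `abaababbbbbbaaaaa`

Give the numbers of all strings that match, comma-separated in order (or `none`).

1 → no match
2 → no match
3 → no match
4. `aaaaaaaabb` → match
5. `aaaaaaababa` → no match
6. `aababb` → no match
7 → no match
8 → no match
9 → no match

4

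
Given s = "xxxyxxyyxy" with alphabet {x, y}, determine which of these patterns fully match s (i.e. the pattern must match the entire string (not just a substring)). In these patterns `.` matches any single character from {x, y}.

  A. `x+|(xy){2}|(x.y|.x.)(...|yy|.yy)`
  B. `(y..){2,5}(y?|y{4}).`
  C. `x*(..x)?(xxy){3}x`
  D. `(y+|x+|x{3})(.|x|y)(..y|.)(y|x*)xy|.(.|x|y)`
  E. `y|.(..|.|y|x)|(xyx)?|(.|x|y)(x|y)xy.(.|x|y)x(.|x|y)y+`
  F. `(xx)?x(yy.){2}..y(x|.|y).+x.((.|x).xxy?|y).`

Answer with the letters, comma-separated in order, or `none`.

A → no match
B → no match — must start with "y"
C → no match — must end with "xxyx"
D → match
E → no match
F → no match

D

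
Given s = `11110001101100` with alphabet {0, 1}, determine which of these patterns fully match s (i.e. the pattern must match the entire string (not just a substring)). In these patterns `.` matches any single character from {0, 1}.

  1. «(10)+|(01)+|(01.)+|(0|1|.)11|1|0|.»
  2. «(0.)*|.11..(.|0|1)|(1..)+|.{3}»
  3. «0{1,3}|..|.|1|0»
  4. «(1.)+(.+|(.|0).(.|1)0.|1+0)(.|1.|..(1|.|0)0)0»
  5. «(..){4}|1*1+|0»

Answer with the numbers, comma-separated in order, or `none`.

1 → no match
2 → no match
3 → no match
4 → match
5 → no match

4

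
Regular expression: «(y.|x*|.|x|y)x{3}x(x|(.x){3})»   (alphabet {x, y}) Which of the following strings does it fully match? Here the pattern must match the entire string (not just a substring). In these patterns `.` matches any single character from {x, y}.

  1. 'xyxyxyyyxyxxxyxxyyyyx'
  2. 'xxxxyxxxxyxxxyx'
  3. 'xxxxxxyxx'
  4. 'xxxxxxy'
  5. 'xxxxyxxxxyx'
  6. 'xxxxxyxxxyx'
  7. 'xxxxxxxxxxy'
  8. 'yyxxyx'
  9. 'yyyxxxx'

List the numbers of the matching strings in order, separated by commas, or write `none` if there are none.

1 → no match
2 → no match
3 → no match
4 → no match — must end with 'x'
5 → no match
6 → match
7 → no match — must end with 'x'
8 → no match
9 → no match

6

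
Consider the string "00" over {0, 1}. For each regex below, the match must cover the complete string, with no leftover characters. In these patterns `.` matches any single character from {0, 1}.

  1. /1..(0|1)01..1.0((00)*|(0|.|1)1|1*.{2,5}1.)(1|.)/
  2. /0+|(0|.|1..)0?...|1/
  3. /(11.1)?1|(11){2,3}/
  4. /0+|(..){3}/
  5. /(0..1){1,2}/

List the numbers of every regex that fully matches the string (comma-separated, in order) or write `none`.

1 → no match — must start with "1"
2 → match
3 → no match
4 → match
5 → no match — must end with "1"

2, 4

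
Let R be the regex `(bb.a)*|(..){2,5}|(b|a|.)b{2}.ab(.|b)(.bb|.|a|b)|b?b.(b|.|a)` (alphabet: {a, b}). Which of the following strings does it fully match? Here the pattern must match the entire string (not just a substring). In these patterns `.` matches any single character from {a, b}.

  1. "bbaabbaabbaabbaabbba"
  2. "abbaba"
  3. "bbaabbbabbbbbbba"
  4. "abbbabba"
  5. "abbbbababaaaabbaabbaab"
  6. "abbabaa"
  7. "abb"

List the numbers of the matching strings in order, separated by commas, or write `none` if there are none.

1, 2, 4

1 → match
2 → match
3 → no match
4 → match
5 → no match
6 → no match
7 → no match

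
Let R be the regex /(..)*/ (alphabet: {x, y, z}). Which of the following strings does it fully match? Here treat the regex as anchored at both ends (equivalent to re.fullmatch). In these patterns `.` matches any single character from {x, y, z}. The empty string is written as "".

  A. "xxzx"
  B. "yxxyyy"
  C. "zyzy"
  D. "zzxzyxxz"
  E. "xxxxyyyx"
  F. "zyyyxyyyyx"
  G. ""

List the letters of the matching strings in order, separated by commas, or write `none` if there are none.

A, B, C, D, E, F, G

A. "xxzx" → match
B. "yxxyyy" → match
C. "zyzy" → match
D. "zzxzyxxz" → match
E. "xxxxyyyx" → match
F. "zyyyxyyyyx" → match
G. "" → match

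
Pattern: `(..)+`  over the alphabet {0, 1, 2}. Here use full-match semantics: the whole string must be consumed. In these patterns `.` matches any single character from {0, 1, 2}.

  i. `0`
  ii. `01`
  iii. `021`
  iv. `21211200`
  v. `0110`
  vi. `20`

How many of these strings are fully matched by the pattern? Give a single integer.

i → no match
ii → match
iii → no match
iv → match
v → match
vi → match
Total matched: 4

4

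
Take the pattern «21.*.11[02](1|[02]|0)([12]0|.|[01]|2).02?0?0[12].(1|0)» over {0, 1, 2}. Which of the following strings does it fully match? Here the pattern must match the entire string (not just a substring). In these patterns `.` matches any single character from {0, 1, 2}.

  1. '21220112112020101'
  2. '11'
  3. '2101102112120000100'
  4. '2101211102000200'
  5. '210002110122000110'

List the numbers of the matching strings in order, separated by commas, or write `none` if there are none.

1 → match
2 → no match — must start with '21'
3 → match
4 → no match
5 → match

1, 3, 5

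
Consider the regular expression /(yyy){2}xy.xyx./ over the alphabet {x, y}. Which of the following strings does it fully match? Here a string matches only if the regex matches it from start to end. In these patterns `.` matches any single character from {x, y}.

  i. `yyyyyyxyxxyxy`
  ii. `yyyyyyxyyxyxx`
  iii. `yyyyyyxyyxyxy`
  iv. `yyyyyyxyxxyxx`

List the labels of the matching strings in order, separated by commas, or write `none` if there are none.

i → match
ii → match
iii → match
iv → match

i, ii, iii, iv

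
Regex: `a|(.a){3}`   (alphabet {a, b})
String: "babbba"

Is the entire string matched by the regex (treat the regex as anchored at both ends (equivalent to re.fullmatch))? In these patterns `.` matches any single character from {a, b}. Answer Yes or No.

No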